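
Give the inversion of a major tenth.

minor 6th

First reduce the compound major tenth to its simple form, a major third.
Inverted interval numbers add to nine, so a third pairs with a sixth (3 + 6 = 9).
Quality inverts too: major becomes minor. That makes the inversion a minor sixth.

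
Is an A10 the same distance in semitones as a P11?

Yes

An augmented tenth = 17 semitones = a perfect eleventh; enharmonically equal.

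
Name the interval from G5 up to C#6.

G to C spans four letter names (G-A-B-C), so the interval is some kind of fourth.
A perfect fourth would be 5 semitones; G5 to C#6 is 6, one semitone wider, so the interval is augmented.

augmented fourth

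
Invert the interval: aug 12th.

diminished fourth

First reduce the compound augmented twelfth to its simple form, an augmented fifth.
The rule of nine gives the new number: 9 − 5 = 4, so a fifth becomes a fourth.
The quality also flips — augmented becomes diminished — giving a diminished fourth.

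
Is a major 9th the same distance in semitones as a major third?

A major ninth spans 14 semitones; a major third spans 4 semitones. They differ by 10.

No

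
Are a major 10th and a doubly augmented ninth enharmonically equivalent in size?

Yes

A major tenth = 16 semitones = a doubly augmented ninth; enharmonically equal.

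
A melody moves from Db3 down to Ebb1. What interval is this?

major fourteenth

Descending from Db3 to Ebb1 is the same interval as ascending Ebb1 to Db3.
E to D spans seven letter names (E-F-G-A-B-C-D), plus an octave — that makes it a fourteenth of some quality.
Counting semitones, Ebb1→Db3 is 23, which is the major fourteenth.
(Equivalently, a compound major seventh: a major seventh plus an octave.)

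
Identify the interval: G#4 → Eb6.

G to E spans six letter names (G-A-B-C-D-E), plus an octave, so the interval is some kind of thirteenth.
The major thirteenth is 21 semitones; here we have 19, two semitones narrower: diminished.
(Equivalently, a compound diminished sixth: a diminished sixth plus an octave.)

diminished thirteenth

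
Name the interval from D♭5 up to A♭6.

D to A spans five letter names (D-E-F-G-A), plus an octave — that makes it a twelfth of some quality.
Db5 to Ab6 is 19 semitones, matching the perfect twelfth exactly, so the quality is perfect.
(Equivalently, a compound perfect fifth: a perfect fifth plus an octave.)

perfect twelfth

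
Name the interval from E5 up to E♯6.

E to E is the same letter name, plus an octave, so the interval is some kind of octave.
A perfect octave would be 12 semitones; E5 to E#6 is 13, one semitone wider, so the interval is augmented.

augmented octave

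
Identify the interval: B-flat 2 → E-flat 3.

perfect fourth

B to E spans four letter names (B-C-D-E) — that makes it a fourth of some quality.
Counting semitones, Bb2→Eb3 is 5, which is the perfect fourth.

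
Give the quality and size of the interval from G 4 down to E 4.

minor 3rd

Descending from G4 to E4 is the same interval as ascending E4 to G4.
E to G spans three letter names (E-F-G) — that makes it a third of some quality.
At 3 semitones, E4→G4 falls one short of a major third: minor.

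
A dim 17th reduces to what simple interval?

Each octave removed subtracts seven from the number: 17 − 14 = 3.
So a diminished seventeenth is 2 octaves plus a diminished third. The quality is unchanged.

diminished third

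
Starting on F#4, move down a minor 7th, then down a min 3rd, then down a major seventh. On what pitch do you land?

F#2

F#4 down a minor seventh → G#3 (10 semitones).
A minor third down from G#3 is E#3.
Down a major seventh from E#3: F#2 (11 semitones down).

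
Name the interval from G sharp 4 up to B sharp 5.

G to B spans three letter names (G-A-B), plus an octave: a tenth.
Counting semitones, G#4→B#5 is 16, which is the major tenth.
(Equivalently, a compound major third: a major third plus an octave.)

M10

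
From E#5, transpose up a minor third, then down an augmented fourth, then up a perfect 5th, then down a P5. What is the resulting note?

A minor third up from E#5 is G#5.
An augmented fourth down from G#5 is D5.
D5 up a perfect fifth → A5 (7 semitones).
A5 down a perfect fifth → D5 (7 semitones).

D5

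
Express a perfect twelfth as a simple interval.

Take out an octave (7 from the number): 12 − 7 = 5.
Quality carries through unchanged, so the simple form is a perfect fifth.

perfect 5th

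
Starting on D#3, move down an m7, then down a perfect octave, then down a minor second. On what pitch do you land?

D##1

D#3 down a minor seventh → E#2 (10 semitones).
E#2 down a perfect octave → E#1 (12 semitones).
A minor second down from E#1 is D##1.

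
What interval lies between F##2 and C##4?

F to C spans five letter names (F-G-A-B-C), plus an octave, so the interval is some kind of twelfth.
Counting semitones, F##2→C##4 is 19, which is the perfect twelfth.
(Equivalently, a compound perfect fifth: a perfect fifth plus an octave.)

P12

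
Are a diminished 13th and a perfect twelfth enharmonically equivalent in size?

Both span 19 semitones: a diminished thirteenth and a perfect twelfth are the same chromatic distance.

Yes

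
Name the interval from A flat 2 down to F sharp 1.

Descending from Ab2 to F#1 is the same interval as ascending F#1 to Ab2.
F to A spans three letter names (F-G-A), plus an octave — that makes it a tenth of some quality.
The major tenth is 16 semitones; here we have 14, two semitones narrower: diminished.
(Equivalently, a compound diminished third: a diminished third plus an octave.)

diminished tenth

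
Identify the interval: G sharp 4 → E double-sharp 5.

A6

G to E spans six letter names (G-A-B-C-D-E), so the interval is some kind of sixth.
The major sixth is 9 semitones; here we have 10, one semitone wider: augmented.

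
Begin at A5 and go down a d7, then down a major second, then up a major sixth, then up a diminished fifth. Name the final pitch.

C#6

Down a diminished seventh from A5: B#4 (9 semitones down).
Down a major second from B#4: A#4 (2 semitones down).
Up a major sixth from A#4: F##5 (9 semitones up).
F##5 up a diminished fifth → C#6 (6 semitones).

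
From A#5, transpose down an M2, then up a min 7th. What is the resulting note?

A#5 down a major second → G#5 (2 semitones).
A minor seventh up from G#5 is F#6.

F#6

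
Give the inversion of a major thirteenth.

minor third

First reduce the compound major thirteenth to its simple form, a major sixth.
Interval numbers invert to sum to nine: 6 + 3 = 9, so a sixth inverts to a third.
And major becomes minor under inversion, so we get a minor third.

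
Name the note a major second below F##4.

Counting two letter names down from F lands on E.
A major second is 2 semitones; 2 semitones down from F##4 gives E#4.

E#4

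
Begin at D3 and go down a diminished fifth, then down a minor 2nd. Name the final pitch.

D3 down a diminished fifth → G#2 (6 semitones).
G#2 down a minor second → F##2 (1 semitone).

F##2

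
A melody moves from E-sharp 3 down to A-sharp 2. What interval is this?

perfect fifth

Descending from E#3 to A#2 is the same interval as ascending A#2 to E#3.
A to E spans five letter names (A-B-C-D-E), so the interval is some kind of fifth.
The perfect fifth spans 7 semitones, and A#2 to E#3 is exactly 7 semitones — so this is a perfect fifth.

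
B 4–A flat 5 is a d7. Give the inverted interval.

Interval numbers invert to sum to nine: 7 + 2 = 9, so a seventh inverts to a second.
And diminished becomes augmented under inversion, so we get an augmented second.

A2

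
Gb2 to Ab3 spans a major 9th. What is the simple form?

M2

Subtracting seven from the interval number removes an octave: 9 − 7 = 2.
That makes a major ninth a compound major second — an octave plus a major second.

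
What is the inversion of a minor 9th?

First reduce the compound minor ninth to its simple form, a minor second.
Inverted interval numbers add to nine, so a second pairs with a seventh (2 + 7 = 9).
Quality inverts too: minor becomes major. That makes the inversion a major seventh.

M7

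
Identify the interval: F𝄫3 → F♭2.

diminished octave

Descending from Fbb3 to Fb2 is the same interval as ascending Fb2 to Fbb3.
F to F is the same letter name, plus an octave: an octave.
A perfect octave would be 12 semitones; Fb2 to Fbb3 is 11, one semitone narrower, so the interval is diminished.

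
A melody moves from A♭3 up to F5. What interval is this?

major thirteenth

A to F spans six letter names (A-B-C-D-E-F), plus an octave, so the interval is some kind of thirteenth.
Counting semitones, Ab3→F5 is 21, which is the major thirteenth.
(Equivalently, a compound major sixth: a major sixth plus an octave.)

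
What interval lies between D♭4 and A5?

augmented 12th

D to A spans five letter names (D-E-F-G-A), plus an octave: a twelfth.
A perfect twelfth would be 19 semitones; Db4 to A5 is 20, one semitone wider, so the interval is augmented.
(Equivalently, a compound augmented fifth: an augmented fifth plus an octave.)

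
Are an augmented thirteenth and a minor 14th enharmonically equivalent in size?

Both span 22 semitones: an augmented thirteenth and a minor fourteenth are the same chromatic distance.

Yes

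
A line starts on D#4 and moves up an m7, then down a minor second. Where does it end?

B#4

A minor seventh up from D#4 is C#5.
C#5 down a minor second → B#4 (1 semitone).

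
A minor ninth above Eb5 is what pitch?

The ninth's letter: E up two letter names plus an octave → F.
A minor ninth spans 13 semitones, so from Eb5 the target pitch is Fb6.

Fb6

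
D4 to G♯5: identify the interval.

D to G spans four letter names (D-E-F-G), plus an octave, so the interval is some kind of eleventh.
A perfect eleventh would be 17 semitones; D4 to G#5 is 18, one semitone wider, so the interval is augmented.
(Equivalently, a compound augmented fourth: an augmented fourth plus an octave.)

A11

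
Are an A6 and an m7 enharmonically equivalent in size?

An augmented sixth spans 10 semitones, and a minor seventh also spans 10 semitones — they're enharmonic.

Yes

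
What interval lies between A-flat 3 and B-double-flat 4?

A to B spans two letter names (A-B), plus an octave, so the interval is some kind of ninth.
Ab3 to Bbb4 is 13 semitones, a half step short of the major ninth (14), so this is minor.
(Equivalently, a compound minor second: a minor second plus an octave.)

minor ninth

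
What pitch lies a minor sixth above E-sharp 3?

Counting six letter names up from E lands on C.
A minor sixth is 8 semitones; 8 semitones up from E#3 gives C#4.

C-sharp 4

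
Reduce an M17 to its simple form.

Each octave removed subtracts seven from the number: 17 − 14 = 3.
Quality carries through unchanged, so the simple form is a major third.

M3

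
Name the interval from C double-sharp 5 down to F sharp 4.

Descending from C##5 to F#4 is the same interval as ascending F#4 to C##5.
F to C spans five letter names (F-G-A-B-C), so the interval is some kind of fifth.
A perfect fifth would be 7 semitones; F#4 to C##5 is 8, one semitone wider, so the interval is augmented.

augmented fifth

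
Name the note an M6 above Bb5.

G6

Counting six letter names up from B lands on G.
Moving 9 semitones up from Bb5 (the size of a major sixth) reaches G6.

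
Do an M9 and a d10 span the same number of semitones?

Yes

Both span 14 semitones: a major ninth and a diminished tenth are the same chromatic distance.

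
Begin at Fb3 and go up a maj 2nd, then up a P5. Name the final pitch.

Db4

Fb3 up a major second → Gb3 (2 semitones).
Gb3 up a perfect fifth → Db4 (7 semitones).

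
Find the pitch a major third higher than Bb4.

D5

The third takes the letter from B up to D.
A major third spans 4 semitones, so from Bb4 the target pitch is D5.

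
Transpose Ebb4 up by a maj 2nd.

Counting two letter names up from E lands on F.
A major second spans 2 semitones, so from Ebb4 the target pitch is Fb4.

Fb4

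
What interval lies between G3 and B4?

major tenth

G to B spans three letter names (G-A-B), plus an octave: a tenth.
The major tenth spans 16 semitones, and G3 to B4 is exactly 16 semitones — so this is a major tenth.
(Equivalently, a compound major third: a major third plus an octave.)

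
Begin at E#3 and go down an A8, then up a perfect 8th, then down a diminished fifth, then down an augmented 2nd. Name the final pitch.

An augmented octave down from E#3 is E2.
E2 up a perfect octave → E3 (12 semitones).
E3 down a diminished fifth → A#2 (6 semitones).
An augmented second down from A#2 is G2.

G2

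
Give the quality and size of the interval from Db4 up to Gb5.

D to G spans four letter names (D-E-F-G), plus an octave, so the interval is some kind of eleventh.
Counting semitones, Db4→Gb5 is 17, which is the perfect eleventh.
(Equivalently, a compound perfect fourth: a perfect fourth plus an octave.)

perfect eleventh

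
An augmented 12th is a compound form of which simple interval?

Subtracting seven from the interval number removes an octave: 12 − 7 = 5.
That makes an augmented twelfth a compound augmented fifth — an octave plus an augmented fifth.

augmented 5th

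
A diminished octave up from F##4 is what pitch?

The letter stays F (same as the start), shifted an octave up.
A diminished octave is 11 semitones; 11 semitones up from F##4 gives F#5.

F#5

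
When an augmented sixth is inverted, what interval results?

d3

Interval numbers invert to sum to nine: 6 + 3 = 9, so a sixth inverts to a third.
And augmented becomes diminished under inversion, so we get a diminished third.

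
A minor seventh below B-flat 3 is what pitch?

C 3

Seven letter names down from B: C.
Moving 10 semitones down from Bb3 (the size of a minor seventh) reaches C3.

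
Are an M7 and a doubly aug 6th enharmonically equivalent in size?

Yes

A major seventh spans 11 semitones, and a doubly augmented sixth also spans 11 semitones — they're enharmonic.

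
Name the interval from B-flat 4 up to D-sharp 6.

B to D spans three letter names (B-C-D), plus an octave, so the interval is some kind of tenth.
The major tenth is 16 semitones; here we have 17, one semitone wider: augmented.
(Equivalently, a compound augmented third: an augmented third plus an octave.)

augmented tenth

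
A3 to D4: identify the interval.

perfect fourth

A to D spans four letter names (A-B-C-D) — that makes it a fourth of some quality.
The perfect fourth spans 5 semitones, and A3 to D4 is exactly 5 semitones — so this is a perfect fourth.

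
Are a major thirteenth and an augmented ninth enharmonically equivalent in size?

No

A major thirteenth spans 21 semitones; an augmented ninth spans 15 semitones. They differ by 6.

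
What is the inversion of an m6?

Interval numbers invert to sum to nine: 6 + 3 = 9, so a sixth inverts to a third.
The quality also flips — minor becomes major — giving a major third.

M3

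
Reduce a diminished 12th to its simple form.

Subtracting seven from the interval number removes an octave: 12 − 7 = 5.
So a diminished twelfth is an octave plus a diminished fifth. The quality is unchanged.

d5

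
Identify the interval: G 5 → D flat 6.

diminished fifth

G to D spans five letter names (G-A-B-C-D): a fifth.
G5 to Db6 spans 6 semitones — one semitone narrower than the perfect fifth (7) — giving a diminished fifth.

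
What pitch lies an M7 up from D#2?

Counting seven letter names up from D lands on C.
A major seventh is 11 semitones; 11 semitones up from D#2 gives C##3.

C##3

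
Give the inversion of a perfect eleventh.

perfect fifth

First reduce the compound perfect eleventh to its simple form, a perfect fourth.
Inverted interval numbers add to nine, so a fourth pairs with a fifth (4 + 5 = 9).
And perfect stays perfect under inversion, so we get a perfect fifth.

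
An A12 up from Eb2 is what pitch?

B3

The twelfth's letter: E up five letter names plus an octave → B.
An augmented twelfth is 20 semitones; 20 semitones up from Eb2 gives B3.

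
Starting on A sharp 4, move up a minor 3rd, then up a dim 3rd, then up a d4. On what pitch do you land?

Up a minor third from A#4: C#5 (3 semitones up).
C#5 up a diminished third → Eb5 (2 semitones).
Eb5 up a diminished fourth → Abb5 (4 semitones).

A double-flat 5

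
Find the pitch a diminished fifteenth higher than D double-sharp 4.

A fifteenth keeps the letter name D, two octaves up from D.
A diminished fifteenth is 23 semitones; 23 semitones up from D##4 gives D#6.

D sharp 6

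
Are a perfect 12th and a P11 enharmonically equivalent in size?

19 semitones (perfect twelfth) vs 17 semitones (perfect eleventh): not equal.

No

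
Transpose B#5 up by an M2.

C##6

Counting two letter names up from B lands on C.
A major second spans 2 semitones, so from B#5 the target pitch is C##6.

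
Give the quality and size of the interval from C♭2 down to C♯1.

doubly diminished 8th

Descending from Cb2 to C#1 is the same interval as ascending C#1 to Cb2.
C to C is the same letter name, plus an octave, so the interval is some kind of octave.
The perfect octave is 12 semitones; here we have 10, two semitones narrower: doubly diminished.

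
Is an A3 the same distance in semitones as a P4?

An augmented third spans 5 semitones, and a perfect fourth also spans 5 semitones — they're enharmonic.

Yes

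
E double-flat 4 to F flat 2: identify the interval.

minor fourteenth

Descending from Ebb4 to Fb2 is the same interval as ascending Fb2 to Ebb4.
F to E spans seven letter names (F-G-A-B-C-D-E), plus an octave, so the interval is some kind of fourteenth.
A major fourteenth would be 23 semitones, but Fb2 to Ebb4 is 22 — one semitone narrower, making it a minor fourteenth.
(Equivalently, a compound minor seventh: a minor seventh plus an octave.)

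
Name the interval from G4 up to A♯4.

G to A spans two letter names (G-A), so the interval is some kind of second.
A major second would be 2 semitones; G4 to A#4 is 3, one semitone wider, so the interval is augmented.

augmented second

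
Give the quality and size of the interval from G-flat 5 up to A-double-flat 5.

minor second

G to A spans two letter names (G-A), so the interval is some kind of second.
At 1 semitone, Gb5→Abb5 falls one short of a major second: minor.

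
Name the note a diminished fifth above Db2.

Counting five letter names up from D lands on A.
A diminished fifth spans 6 semitones, so from Db2 the target pitch is Abb2.

Abb2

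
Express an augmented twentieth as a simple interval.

augmented 6th

Each octave removed subtracts seven from the number: 20 − 14 = 6.
That makes an augmented twentieth a compound augmented sixth — 2 octaves plus an augmented sixth.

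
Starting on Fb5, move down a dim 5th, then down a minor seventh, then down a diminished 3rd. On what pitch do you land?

A diminished fifth down from Fb5 is Bb4.
Down a minor seventh from Bb4: C4 (10 semitones down).
A diminished third down from C4 is A#3.

A#3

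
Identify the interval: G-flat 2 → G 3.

augmented octave

G to G is the same letter name, plus an octave: an octave.
Gb2 to G3 spans 13 semitones — one semitone wider than the perfect octave (12) — giving an augmented octave.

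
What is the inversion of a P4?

perfect fifth

The rule of nine gives the new number: 9 − 4 = 5, so a fourth becomes a fifth.
Quality inverts too: perfect stays perfect. That makes the inversion a perfect fifth.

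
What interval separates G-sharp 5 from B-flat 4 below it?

augmented sixth

Descending from G#5 to Bb4 is the same interval as ascending Bb4 to G#5.
B to G spans six letter names (B-C-D-E-F-G) — that makes it a sixth of some quality.
The major sixth is 9 semitones; here we have 10, one semitone wider: augmented.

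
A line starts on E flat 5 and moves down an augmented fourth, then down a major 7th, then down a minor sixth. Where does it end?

Eb5 down an augmented fourth → Bbb4 (6 semitones).
Down a major seventh from Bbb4: Cbb4 (11 semitones down).
A minor sixth down from Cbb4 is Ebb3.

E double-flat 3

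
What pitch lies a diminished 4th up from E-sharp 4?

A 4

Counting four letter names up from E lands on A.
Moving 4 semitones up from E#4 (the size of a diminished fourth) reaches A4.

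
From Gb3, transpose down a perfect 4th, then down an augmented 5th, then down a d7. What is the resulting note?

Down a perfect fourth from Gb3: Db3 (5 semitones down).
Down an augmented fifth from Db3: Gbb2 (8 semitones down).
Gbb2 down a diminished seventh → Ab1 (9 semitones).

Ab1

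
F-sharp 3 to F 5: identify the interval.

diminished fifteenth

F to F is the same letter name, plus 2 octaves — that makes it a fifteenth of some quality.
F#3 to F5 spans 23 semitones — one semitone narrower than the perfect fifteenth (24) — giving a diminished fifteenth.
(Equivalently, a compound diminished octave: a diminished octave plus an octave.)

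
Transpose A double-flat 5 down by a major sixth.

C double-flat 5

Six letter names down from A: C.
Moving 9 semitones down from Abb5 (the size of a major sixth) reaches Cbb5.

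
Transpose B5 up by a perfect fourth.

E6

The fourth takes the letter from B up to E.
A perfect fourth is 5 semitones; 5 semitones up from B5 gives E6.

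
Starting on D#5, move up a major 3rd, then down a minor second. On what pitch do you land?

E##5

A major third up from D#5 is F##5.
Down a minor second from F##5: E##5 (1 semitone down).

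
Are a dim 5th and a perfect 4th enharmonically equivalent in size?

No

6 semitones (diminished fifth) vs 5 semitones (perfect fourth): not equal.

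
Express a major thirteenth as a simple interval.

Each octave removed subtracts seven from the number: 13 − 7 = 6.
That makes a major thirteenth a compound major sixth — an octave plus a major sixth.

M6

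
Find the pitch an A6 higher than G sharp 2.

E double-sharp 3

The sixth takes the letter from G up to E.
An augmented sixth is 10 semitones; 10 semitones up from G#2 gives E##3.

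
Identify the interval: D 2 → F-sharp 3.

D to F spans three letter names (D-E-F), plus an octave: a tenth.
D2 to F#3 is 16 semitones, matching the major tenth exactly, so the quality is major.
(Equivalently, a compound major third: a major third plus an octave.)

major tenth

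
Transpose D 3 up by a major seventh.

C sharp 4

Counting seven letter names up from D lands on C.
Moving 11 semitones up from D3 (the size of a major seventh) reaches C#4.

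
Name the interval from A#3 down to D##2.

Descending from A#3 to D##2 is the same interval as ascending D##2 to A#3.
D to A spans five letter names (D-E-F-G-A), plus an octave, so the interval is some kind of twelfth.
The perfect twelfth is 19 semitones; here we have 18, one semitone narrower: diminished.
(Equivalently, a compound diminished fifth: a diminished fifth plus an octave.)

diminished twelfth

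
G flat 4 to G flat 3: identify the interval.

Descending from Gb4 to Gb3 is the same interval as ascending Gb3 to Gb4.
G to G is the same letter name, plus an octave, so the interval is some kind of octave.
Counting semitones, Gb3→Gb4 is 12, which is the perfect octave.

perfect 8th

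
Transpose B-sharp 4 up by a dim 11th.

The eleventh's letter: B up four letter names plus an octave → E.
A diminished eleventh is 16 semitones; 16 semitones up from B#4 gives E6.

E 6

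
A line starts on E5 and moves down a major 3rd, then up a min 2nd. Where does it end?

A major third down from E5 is C5.
C5 up a minor second → Db5 (1 semitone).

Db5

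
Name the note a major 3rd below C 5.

A flat 4

Three letter names down from C: A.
A major third is 4 semitones; 4 semitones down from C5 gives Ab4.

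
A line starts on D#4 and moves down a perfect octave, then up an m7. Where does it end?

D#4 down a perfect octave → D#3 (12 semitones).
A minor seventh up from D#3 is C#4.

C#4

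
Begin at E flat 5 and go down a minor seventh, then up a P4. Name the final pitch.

Eb5 down a minor seventh → F4 (10 semitones).
Up a perfect fourth from F4: Bb4 (5 semitones up).

B flat 4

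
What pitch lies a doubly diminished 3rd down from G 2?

E double-sharp 2

Counting three letter names down from G lands on E.
A doubly diminished third is 1 semitone; 1 semitone down from G2 gives E##2.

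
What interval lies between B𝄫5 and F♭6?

perfect fifth

B to F spans five letter names (B-C-D-E-F): a fifth.
The perfect fifth spans 7 semitones, and Bbb5 to Fb6 is exactly 7 semitones — so this is a perfect fifth.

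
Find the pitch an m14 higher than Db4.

Seven letters up from D (plus an octave) reaches C.
A minor fourteenth is 22 semitones; 22 semitones up from Db4 gives Cb6.

Cb6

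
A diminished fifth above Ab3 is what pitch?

The fifth takes the letter from A up to E.
A diminished fifth spans 6 semitones, so from Ab3 the target pitch is Ebb4.

Ebb4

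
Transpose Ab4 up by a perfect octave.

For an octave the letter name doesn't change: still A, an octave up.
A perfect octave is 12 semitones; 12 semitones up from Ab4 gives Ab5.

Ab5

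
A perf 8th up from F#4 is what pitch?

F#5

For an octave the letter name doesn't change: still F, an octave up.
Moving 12 semitones up from F#4 (the size of a perfect octave) reaches F#5.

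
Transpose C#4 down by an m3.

A#3

Counting three letter names down from C lands on A.
A minor third spans 3 semitones, so from C#4 the target pitch is A#3.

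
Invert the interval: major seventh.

Interval numbers invert to sum to nine: 7 + 2 = 9, so a seventh inverts to a second.
Quality inverts too: major becomes minor. That makes the inversion a minor second.

minor 2nd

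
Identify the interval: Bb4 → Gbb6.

B to G spans six letter names (B-C-D-E-F-G), plus an octave — that makes it a thirteenth of some quality.
The major thirteenth is 21 semitones; here we have 19, two semitones narrower: diminished.
(Equivalently, a compound diminished sixth: a diminished sixth plus an octave.)

d13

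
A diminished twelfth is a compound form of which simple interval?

Take out an octave (7 from the number): 12 − 7 = 5.
That makes a diminished twelfth a compound diminished fifth — an octave plus a diminished fifth.

diminished fifth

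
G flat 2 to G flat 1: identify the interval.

Descending from Gb2 to Gb1 is the same interval as ascending Gb1 to Gb2.
G to G is the same letter name, plus an octave — that makes it an octave of some quality.
Gb1 to Gb2 is 12 semitones, matching the perfect octave exactly, so the quality is perfect.

perfect octave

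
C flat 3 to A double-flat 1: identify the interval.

Descending from Cb3 to Abb1 is the same interval as ascending Abb1 to Cb3.
A to C spans three letter names (A-B-C), plus an octave: a tenth.
Abb1 to Cb3 is 16 semitones, matching the major tenth exactly, so the quality is major.
(Equivalently, a compound major third: a major third plus an octave.)

M10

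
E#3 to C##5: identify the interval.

E to C spans six letter names (E-F-G-A-B-C), plus an octave — that makes it a thirteenth of some quality.
Counting semitones, E#3→C##5 is 21, which is the major thirteenth.
(Equivalently, a compound major sixth: a major sixth plus an octave.)

major thirteenth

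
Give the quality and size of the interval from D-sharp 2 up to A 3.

diminished twelfth

D to A spans five letter names (D-E-F-G-A), plus an octave: a twelfth.
The perfect twelfth is 19 semitones; here we have 18, one semitone narrower: diminished.
(Equivalently, a compound diminished fifth: a diminished fifth plus an octave.)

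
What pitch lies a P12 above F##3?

Five letters up from F (plus an octave) reaches C.
Moving 19 semitones up from F##3 (the size of a perfect twelfth) reaches C##5.

C##5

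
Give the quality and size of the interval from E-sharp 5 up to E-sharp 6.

E to E is the same letter name, plus an octave, so the interval is some kind of octave.
The perfect octave spans 12 semitones, and E#5 to E#6 is exactly 12 semitones — so this is a perfect octave.

P8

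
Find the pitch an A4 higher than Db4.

G4

Four letter names up from D: G.
An augmented fourth is 6 semitones; 6 semitones up from Db4 gives G4.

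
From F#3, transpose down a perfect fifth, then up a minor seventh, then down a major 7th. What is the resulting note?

Bb2

F#3 down a perfect fifth → B2 (7 semitones).
B2 up a minor seventh → A3 (10 semitones).
A major seventh down from A3 is Bb2.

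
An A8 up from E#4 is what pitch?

An octave keeps the letter name E, an octave up from E.
An augmented octave is 13 semitones; 13 semitones up from E#4 gives E##5.

E##5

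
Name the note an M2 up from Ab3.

Bb3

The second takes the letter from A up to B.
Moving 2 semitones up from Ab3 (the size of a major second) reaches Bb3.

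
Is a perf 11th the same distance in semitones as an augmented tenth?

Both span 17 semitones: a perfect eleventh and an augmented tenth are the same chromatic distance.

Yes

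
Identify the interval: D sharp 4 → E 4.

minor second

D to E spans two letter names (D-E) — that makes it a second of some quality.
At 1 semitone, D#4→E4 falls one short of a major second: minor.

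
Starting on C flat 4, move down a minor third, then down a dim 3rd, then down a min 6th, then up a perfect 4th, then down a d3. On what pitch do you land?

A minor third down from Cb4 is Ab3.
Down a diminished third from Ab3: F#3 (2 semitones down).
Down a minor sixth from F#3: A#2 (8 semitones down).
A perfect fourth up from A#2 is D#3.
Down a diminished third from D#3: B##2 (2 semitones down).

B double-sharp 2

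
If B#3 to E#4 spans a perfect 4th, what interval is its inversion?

Interval numbers invert to sum to nine: 4 + 5 = 9, so a fourth inverts to a fifth.
And perfect stays perfect under inversion, so we get a perfect fifth.

perfect fifth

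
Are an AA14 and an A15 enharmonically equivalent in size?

A doubly augmented fourteenth = 25 semitones = an augmented fifteenth; enharmonically equal.

Yes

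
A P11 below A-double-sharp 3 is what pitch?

E-double-sharp 2

Counting four letter names plus an octave down from A lands on E.
Moving 17 semitones down from A##3 (the size of a perfect eleventh) reaches E##2.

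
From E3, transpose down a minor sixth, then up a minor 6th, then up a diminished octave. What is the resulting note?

Eb4

A minor sixth down from E3 is G#2.
G#2 up a minor sixth → E3 (8 semitones).
A diminished octave up from E3 is Eb4.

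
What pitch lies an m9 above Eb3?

Two letters up from E (plus an octave) reaches F.
A minor ninth is 13 semitones; 13 semitones up from Eb3 gives Fb4.

Fb4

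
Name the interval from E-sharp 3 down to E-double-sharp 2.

Descending from E#3 to E##2 is the same interval as ascending E##2 to E#3.
E to E is the same letter name, plus an octave: an octave.
A perfect octave would be 12 semitones; E##2 to E#3 is 11, one semitone narrower, so the interval is diminished.

d8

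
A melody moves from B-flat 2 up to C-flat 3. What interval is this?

B to C spans two letter names (B-C) — that makes it a second of some quality.
Bb2 to Cb3 is 1 semitone, a half step short of the major second (2), so this is minor.

minor 2nd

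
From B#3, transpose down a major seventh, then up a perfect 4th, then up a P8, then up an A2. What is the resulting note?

G##4

B#3 down a major seventh → C#3 (11 semitones).
C#3 up a perfect fourth → F#3 (5 semitones).
A perfect octave up from F#3 is F#4.
F#4 up an augmented second → G##4 (3 semitones).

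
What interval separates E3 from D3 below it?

Descending from E3 to D3 is the same interval as ascending D3 to E3.
D to E spans two letter names (D-E): a second.
The major second spans 2 semitones, and D3 to E3 is exactly 2 semitones — so this is a major second.

M2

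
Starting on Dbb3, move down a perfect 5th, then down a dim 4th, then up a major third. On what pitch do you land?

F2

Down a perfect fifth from Dbb3: Gbb2 (7 semitones down).
Gbb2 down a diminished fourth → Db2 (4 semitones).
Up a major third from Db2: F2 (4 semitones up).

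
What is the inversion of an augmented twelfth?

diminished fourth

First reduce the compound augmented twelfth to its simple form, an augmented fifth.
The rule of nine gives the new number: 9 − 5 = 4, so a fifth becomes a fourth.
And augmented becomes diminished under inversion, so we get a diminished fourth.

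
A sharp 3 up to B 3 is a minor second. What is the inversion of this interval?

The rule of nine gives the new number: 9 − 2 = 7, so a second becomes a seventh.
And minor becomes major under inversion, so we get a major seventh.

major seventh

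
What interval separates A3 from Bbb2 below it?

Descending from A3 to Bbb2 is the same interval as ascending Bbb2 to A3.
B to A spans seven letter names (B-C-D-E-F-G-A) — that makes it a seventh of some quality.
The major seventh is 11 semitones; here we have 12, one semitone wider: augmented.

augmented 7th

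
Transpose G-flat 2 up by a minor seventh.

F-flat 3

Counting seven letter names up from G lands on F.
Moving 10 semitones up from Gb2 (the size of a minor seventh) reaches Fb3.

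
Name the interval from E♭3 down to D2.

m9

Descending from Eb3 to D2 is the same interval as ascending D2 to Eb3.
D to E spans two letter names (D-E), plus an octave: a ninth.
A major ninth would be 14 semitones, but D2 to Eb3 is 13 — one semitone narrower, making it a minor ninth.
(Equivalently, a compound minor second: a minor second plus an octave.)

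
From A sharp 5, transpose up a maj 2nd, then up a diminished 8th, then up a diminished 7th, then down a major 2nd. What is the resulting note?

Up a major second from A#5: B#5 (2 semitones up).
A diminished octave up from B#5 is B6.
B6 up a diminished seventh → Ab7 (9 semitones).
A major second down from Ab7 is Gb7.

G flat 7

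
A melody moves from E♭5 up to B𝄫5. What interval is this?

d5

E to B spans five letter names (E-F-G-A-B) — that makes it a fifth of some quality.
A perfect fifth would be 7 semitones; Eb5 to Bbb5 is 6, one semitone narrower, so the interval is diminished.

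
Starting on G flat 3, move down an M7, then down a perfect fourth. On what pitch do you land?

E double-flat 2

Gb3 down a major seventh → Abb2 (11 semitones).
Abb2 down a perfect fourth → Ebb2 (5 semitones).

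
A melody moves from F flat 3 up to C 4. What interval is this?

augmented 5th

F to C spans five letter names (F-G-A-B-C): a fifth.
A perfect fifth would be 7 semitones; Fb3 to C4 is 8, one semitone wider, so the interval is augmented.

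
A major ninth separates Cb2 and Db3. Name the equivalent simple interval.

Take out an octave (7 from the number): 9 − 7 = 2.
That makes a major ninth a compound major second — an octave plus a major second.

major 2nd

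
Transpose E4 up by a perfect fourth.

The fourth takes the letter from E up to A.
A perfect fourth spans 5 semitones, so from E4 the target pitch is A4.

A4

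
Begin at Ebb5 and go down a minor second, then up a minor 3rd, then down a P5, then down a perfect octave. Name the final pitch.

Bbb3

Down a minor second from Ebb5: Db5 (1 semitone down).
A minor third up from Db5 is Fb5.
A perfect fifth down from Fb5 is Bbb4.
Bbb4 down a perfect octave → Bbb3 (12 semitones).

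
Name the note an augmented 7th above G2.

Seven letter names up from G: F.
Moving 12 semitones up from G2 (the size of an augmented seventh) reaches F##3.

F##3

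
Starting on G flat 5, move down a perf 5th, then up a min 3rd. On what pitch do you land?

E double-flat 5

Gb5 down a perfect fifth → Cb5 (7 semitones).
Up a minor third from Cb5: Ebb5 (3 semitones up).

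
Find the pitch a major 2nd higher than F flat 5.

G flat 5

Counting two letter names up from F lands on G.
A major second spans 2 semitones, so from Fb5 the target pitch is Gb5.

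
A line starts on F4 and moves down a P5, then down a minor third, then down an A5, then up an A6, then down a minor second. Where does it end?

G#3

A perfect fifth down from F4 is Bb3.
Bb3 down a minor third → G3 (3 semitones).
An augmented fifth down from G3 is Cb3.
Cb3 up an augmented sixth → A3 (10 semitones).
A minor second down from A3 is G#3.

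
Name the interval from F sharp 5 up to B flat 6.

diminished eleventh

F to B spans four letter names (F-G-A-B), plus an octave — that makes it an eleventh of some quality.
A perfect eleventh would be 17 semitones; F#5 to Bb6 is 16, one semitone narrower, so the interval is diminished.
(Equivalently, a compound diminished fourth: a diminished fourth plus an octave.)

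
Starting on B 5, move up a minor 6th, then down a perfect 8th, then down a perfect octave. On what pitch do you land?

G 4

B5 up a minor sixth → G6 (8 semitones).
G6 down a perfect octave → G5 (12 semitones).
Down a perfect octave from G5: G4 (12 semitones down).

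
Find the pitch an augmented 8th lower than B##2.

For an octave the letter name doesn't change: still B, an octave down.
Moving 13 semitones down from B##2 (the size of an augmented octave) reaches B#1.

B#1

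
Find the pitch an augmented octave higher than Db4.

D5

For an octave the letter name doesn't change: still D, an octave up.
An augmented octave is 13 semitones; 13 semitones up from Db4 gives D5.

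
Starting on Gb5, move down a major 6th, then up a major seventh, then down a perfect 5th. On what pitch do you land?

Db5

Down a major sixth from Gb5: Bbb4 (9 semitones down).
Up a major seventh from Bbb4: Ab5 (11 semitones up).
A perfect fifth down from Ab5 is Db5.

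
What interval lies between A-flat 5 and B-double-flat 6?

A to B spans two letter names (A-B), plus an octave, so the interval is some kind of ninth.
At 13 semitones, Ab5→Bbb6 falls one short of a major ninth: minor.
(Equivalently, a compound minor second: a minor second plus an octave.)

m9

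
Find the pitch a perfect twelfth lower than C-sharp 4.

F-sharp 2

The twelfth's letter: C down five letter names plus an octave → F.
Moving 19 semitones down from C#4 (the size of a perfect twelfth) reaches F#2.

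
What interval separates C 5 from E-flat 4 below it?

Descending from C5 to Eb4 is the same interval as ascending Eb4 to C5.
E to C spans six letter names (E-F-G-A-B-C) — that makes it a sixth of some quality.
Eb4 to C5 is 9 semitones, matching the major sixth exactly, so the quality is major.

major sixth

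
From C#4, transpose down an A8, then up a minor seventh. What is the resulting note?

Bb3

An augmented octave down from C#4 is C3.
A minor seventh up from C3 is Bb3.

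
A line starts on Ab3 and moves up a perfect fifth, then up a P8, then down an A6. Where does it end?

Ab3 up a perfect fifth → Eb4 (7 semitones).
Up a perfect octave from Eb4: Eb5 (12 semitones up).
An augmented sixth down from Eb5 is Gbb4.

Gbb4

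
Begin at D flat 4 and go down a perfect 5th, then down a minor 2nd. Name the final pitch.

A perfect fifth down from Db4 is Gb3.
Down a minor second from Gb3: F3 (1 semitone down).

F 3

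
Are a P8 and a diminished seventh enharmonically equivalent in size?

No

A perfect octave spans 12 semitones; a diminished seventh spans 9 semitones. They differ by 3.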